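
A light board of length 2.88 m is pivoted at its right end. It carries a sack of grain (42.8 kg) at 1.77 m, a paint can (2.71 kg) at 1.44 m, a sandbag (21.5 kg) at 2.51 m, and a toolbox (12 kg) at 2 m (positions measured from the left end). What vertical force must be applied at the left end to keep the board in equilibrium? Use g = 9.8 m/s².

About the right end:
Sack of grain: 42.8 × 9.8 = 419.4 N down at 1.77 m → arm 1.11 m, τ = 419.4 × 1.11 = 465.5 N·m counterclockwise.
Paint can: 2.71 × 9.8 = 26.56 N down at 1.44 m → arm 1.44 m, τ = 26.56 × 1.44 = 38.25 N·m counterclockwise.
Sandbag: 21.5 × 9.8 = 210.7 N down at 2.51 m → arm 0.37 m, τ = 210.7 × 0.37 = 77.96 N·m counterclockwise.
Toolbox: 12 × 9.8 = 117.6 N down at 2 m → arm 0.88 m, τ = 117.6 × 0.88 = 103.5 N·m counterclockwise.
Net moment of the loads = 685.2 N·m counterclockwise.
The upward force F acts at the left end, arm 2.88 m, giving F × 2.88 clockwise.
Balancing moments: F × 2.88 = 685.2, giving F = 685.2 / 2.88 = 238 N.

F ≈ 238 N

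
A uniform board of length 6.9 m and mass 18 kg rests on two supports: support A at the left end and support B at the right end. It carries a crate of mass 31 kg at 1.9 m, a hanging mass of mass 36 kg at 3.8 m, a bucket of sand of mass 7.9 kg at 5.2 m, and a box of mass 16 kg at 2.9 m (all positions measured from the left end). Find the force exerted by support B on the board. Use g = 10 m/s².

Choose support A as the axis so its reaction then has zero moment arm.
Beam weight: 18 × 10 = 180 N down at 3.45 m → arm 3.45 m, τ = 180 × 3.45 = 621 N·m clockwise.
Crate: 31 × 10 = 310 N down at 1.9 m → arm 1.9 m, τ = 310 × 1.9 = 589 N·m clockwise.
Hanging mass: 36 × 10 = 360 N down at 3.8 m → arm 3.8 m, τ = 360 × 3.8 = 1368 N·m clockwise.
Bucket of sand: 7.9 × 10 = 79 N down at 5.2 m → arm 5.2 m, τ = 79 × 5.2 = 410.8 N·m clockwise.
Box: 16 × 10 = 160 N down at 2.9 m → arm 2.9 m, τ = 160 × 2.9 = 464 N·m clockwise.
Net load moment about support A = 3453 N·m clockwise.
Reaction R at support B is upward at 6.9 m, arm 6.9 m → moment R × 6.9 counterclockwise.
Setting net torque to zero: R × 6.9 = 3453 → R = 500 N.

R_B ≈ 500 N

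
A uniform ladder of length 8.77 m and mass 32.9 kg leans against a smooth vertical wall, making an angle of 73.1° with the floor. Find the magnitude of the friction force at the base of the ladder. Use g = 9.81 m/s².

f ≈ 49 N

Taking torques about the foot of the ladder:
Ladder weight 32.9×9.81 = 322.7 N acts at 4.385 m along the ladder; its horizontal arm is 4.385·cos73.1° = 1.275 m → τ = 411.4 N·m clockwise.
Wall normal N acts horizontally at the top; its moment arm is the height L sinθ = 8.77·sin73.1° = 8.391 m, counterclockwise.
Setting net torque to zero: N × 8.391 = 411.4 → N = 49 N.
ΣFx = 0: friction at the foot balances the wall's push, so f = N_wall = 49 N.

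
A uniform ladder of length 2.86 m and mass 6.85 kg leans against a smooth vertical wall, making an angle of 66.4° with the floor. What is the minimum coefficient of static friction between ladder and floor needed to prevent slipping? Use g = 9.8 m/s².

μ_min ≈ 0.218

Taking torques about the foot of the ladder:
Ladder weight 6.85×9.8 = 67.13 N acts at 1.43 m along the ladder; its horizontal arm is 1.43·cos66.4° = 0.5725 m → τ = 38.43 N·m clockwise.
Wall normal N acts horizontally at the top; its moment arm is the height L sinθ = 2.86·sin66.4° = 2.621 m, counterclockwise.
Balancing moments: N × 2.621 = 38.43, giving N = 14.66 N.
ΣFx = 0 ⇒ f = N_wall = 14.66 N. ΣFy = 0 ⇒ N_floor = 67.13 N.
μ_min = f / N_floor = 14.66 / 67.13 = 0.218.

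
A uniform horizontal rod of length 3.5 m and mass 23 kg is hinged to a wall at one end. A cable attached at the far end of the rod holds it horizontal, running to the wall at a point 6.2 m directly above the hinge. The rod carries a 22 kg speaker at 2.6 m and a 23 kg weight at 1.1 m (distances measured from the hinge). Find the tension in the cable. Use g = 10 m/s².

T ≈ 403 N

Sum moments about the hinge (the unknown hinge reaction has zero arm there).
Beam weight: 23 × 10 = 230 N down at 1.75 m → arm 1.75 m, τ = 230 × 1.75 = 402.5 N·m clockwise.
Speaker: 22 × 10 = 220 N down at 2.6 m → arm 2.6 m, τ = 220 × 2.6 = 572 N·m clockwise.
Weight: 23 × 10 = 230 N down at 1.1 m → arm 1.1 m, τ = 230 × 1.1 = 253 N·m clockwise.
Total clockwise load moment = 1228 N·m.
The cable tension T acts at 3.5 m; only its component perpendicular to the rod, T sinθ, produces torque. sinθ = h/√(h²+d²) = 6.2/√(6.2²+3.5²) = 0.8708.
Balancing moments: T × 3.5 × 0.8708 = 1228, giving T = 1228 / 3.048 = 403 N.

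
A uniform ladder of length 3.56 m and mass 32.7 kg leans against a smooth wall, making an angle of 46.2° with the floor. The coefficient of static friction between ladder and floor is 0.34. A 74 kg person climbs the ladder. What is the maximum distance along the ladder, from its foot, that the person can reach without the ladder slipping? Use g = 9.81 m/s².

d ≈ 1.03 m

Taking torques about the foot of the ladder:
Ladder weight 32.7×9.81 = 320.8 N acts at 1.78 m along the ladder; its horizontal arm is 1.78·cos46.2° = 1.232 m → τ = 395.2 N·m clockwise.
Person weight 74×9.81 = 725.9 N at distance d → arm d·cos46.2° → τ = 725.9·d·0.6921 clockwise.
Wall normal N at the top has arm L sinθ = 2.569 m counterclockwise, so Στ = 0 gives N·2.569 = 395.2 + 502.4·d.
ΣFy = 0 ⇒ N_floor = 1047 N, so the maximum friction is μ_s·N_floor = 0.34×1047 = 356 N. ΣFx = 0 ⇒ N_wall = f, so at the slipping point N = 356 N.
Substituting: 356×2.569 = 395.2 + 502.4·d ⇒ d = (914.6 − 395.2) / 502.4 = 1.03 m.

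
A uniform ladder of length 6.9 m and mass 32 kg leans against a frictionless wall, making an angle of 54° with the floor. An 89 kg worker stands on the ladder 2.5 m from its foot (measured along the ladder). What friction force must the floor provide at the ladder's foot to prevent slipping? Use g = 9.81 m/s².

Taking torques about the foot of the ladder:
Ladder weight 32×9.81 = 313.9 N acts at 3.45 m along the ladder; its horizontal arm is 3.45·cos54° = 2.028 m → τ = 636.6 N·m clockwise.
Worker: 89×9.81 = 873.1 N at 2.5 m → arm 1.469 m → τ = 1283 N·m clockwise.
Wall normal N acts horizontally at the top; its moment arm is the height L sinθ = 6.9·sin54° = 5.582 m, counterclockwise.
Στ = 0 ⇒ N × 5.582 = 1920 ⇒ N = 344 N.
ΣFx = 0: friction at the foot balances the wall's push, so f = N_wall = 344 N.

f ≈ 344 N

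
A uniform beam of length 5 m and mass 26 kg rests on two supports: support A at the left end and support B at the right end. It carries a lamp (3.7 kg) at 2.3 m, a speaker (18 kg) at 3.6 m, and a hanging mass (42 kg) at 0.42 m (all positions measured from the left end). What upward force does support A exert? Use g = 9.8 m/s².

R_A ≈ 573 N

About support B:
Beam weight: 26 × 9.8 = 254.8 N down at 2.5 m → arm 2.5 m, τ = 254.8 × 2.5 = 637 N·m counterclockwise.
Lamp: 3.7 × 9.8 = 36.26 N down at 2.3 m → arm 2.7 m, τ = 36.26 × 2.7 = 97.9 N·m counterclockwise.
Speaker: 18 × 9.8 = 176.4 N down at 3.6 m → arm 1.4 m, τ = 176.4 × 1.4 = 247 N·m counterclockwise.
Hanging mass: 42 × 9.8 = 411.6 N down at 0.42 m → arm 4.58 m, τ = 411.6 × 4.58 = 1885 N·m counterclockwise.
Net load moment about support B = 2867 N·m counterclockwise.
Reaction R at support A is upward at 0 m, arm 5 m → moment R × 5 clockwise.
Setting net torque to zero: R × 5 = 2867 → R = 573 N.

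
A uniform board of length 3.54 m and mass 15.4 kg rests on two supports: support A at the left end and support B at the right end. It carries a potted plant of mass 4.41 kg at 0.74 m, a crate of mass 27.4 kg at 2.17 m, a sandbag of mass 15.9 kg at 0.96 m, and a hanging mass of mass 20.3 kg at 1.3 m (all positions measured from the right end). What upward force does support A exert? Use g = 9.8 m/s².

About support B:
Beam weight: 15.4 × 9.8 = 150.9 N down at 1.77 m → arm 1.77 m, τ = 150.9 × 1.77 = 267.1 N·m counterclockwise.
Potted plant: 4.41 × 9.8 = 43.22 N down at 0.74 m → arm 0.74 m, τ = 43.22 × 0.74 = 31.98 N·m counterclockwise.
Crate: 27.4 × 9.8 = 268.5 N down at 2.17 m → arm 2.17 m, τ = 268.5 × 2.17 = 582.6 N·m counterclockwise.
Sandbag: 15.9 × 9.8 = 155.8 N down at 0.96 m → arm 0.96 m, τ = 155.8 × 0.96 = 149.6 N·m counterclockwise.
Hanging mass: 20.3 × 9.8 = 198.9 N down at 1.3 m → arm 1.3 m, τ = 198.9 × 1.3 = 258.6 N·m counterclockwise.
Net load moment about support B = 1290 N·m counterclockwise.
Reaction R at support A is upward at 3.54 m, arm 3.54 m → moment R × 3.54 clockwise.
Στ = 0 ⇒ R × 3.54 = 1290 ⇒ R = 364 N.

R_A ≈ 364 N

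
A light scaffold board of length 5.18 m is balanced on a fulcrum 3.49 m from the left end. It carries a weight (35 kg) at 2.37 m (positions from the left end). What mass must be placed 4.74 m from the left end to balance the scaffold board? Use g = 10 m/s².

Sum moments about the fulcrum (at 3.49 m from the left end) (the support reaction has zero arm there).
Weight: 35 × 10 = 350 N down at 2.37 m → arm 1.12 m, τ = 350 × 1.12 = 392 N·m counterclockwise.
Net moment of known loads = 392 N·m counterclockwise.
An unknown mass m at 4.74 m has arm 1.25 m; its moment is m·g·1.25 clockwise.
For rotational equilibrium, m × 10 × 1.25 = 392, so m = 392 / (10 × 1.25) = 31.4 kg.

m ≈ 31.4 kg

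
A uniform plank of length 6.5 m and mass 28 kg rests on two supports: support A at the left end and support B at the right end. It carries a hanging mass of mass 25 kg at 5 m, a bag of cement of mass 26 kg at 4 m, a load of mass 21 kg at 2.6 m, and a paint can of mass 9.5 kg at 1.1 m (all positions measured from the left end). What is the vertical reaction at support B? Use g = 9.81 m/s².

R_B ≈ 581 N

Take moments about support A.
Beam weight: 28 × 9.81 = 274.7 N down at 3.25 m → arm 3.25 m, τ = 274.7 × 3.25 = 892.8 N·m clockwise.
Hanging mass: 25 × 9.81 = 245.2 N down at 5 m → arm 5 m, τ = 245.2 × 5 = 1226 N·m clockwise.
Bag of cement: 26 × 9.81 = 255.1 N down at 4 m → arm 4 m, τ = 255.1 × 4 = 1020 N·m clockwise.
Load: 21 × 9.81 = 206 N down at 2.6 m → arm 2.6 m, τ = 206 × 2.6 = 535.6 N·m clockwise.
Paint can: 9.5 × 9.81 = 93.2 N down at 1.1 m → arm 1.1 m, τ = 93.2 × 1.1 = 102.5 N·m clockwise.
Net load moment about support A = 3777 N·m clockwise.
Reaction R at support B is upward at 6.5 m, arm 6.5 m → moment R × 6.5 counterclockwise.
Setting net torque to zero: R × 6.5 = 3777 → R = 581 N.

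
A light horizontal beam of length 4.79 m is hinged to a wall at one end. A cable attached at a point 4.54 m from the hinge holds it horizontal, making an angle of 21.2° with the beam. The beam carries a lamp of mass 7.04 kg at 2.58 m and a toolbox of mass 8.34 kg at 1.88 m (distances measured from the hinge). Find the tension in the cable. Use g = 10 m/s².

Sum moments about the hinge (the unknown hinge reaction has zero arm there).
Lamp: 7.04 × 10 = 70.4 N down at 2.58 m → arm 2.58 m, τ = 70.4 × 2.58 = 181.6 N·m clockwise.
Toolbox: 8.34 × 10 = 83.4 N down at 1.88 m → arm 1.88 m, τ = 83.4 × 1.88 = 156.8 N·m clockwise.
Total clockwise load moment = 338.4 N·m.
The cable tension T acts at 4.54 m; only its component perpendicular to the beam, T sinθ, produces torque. sin 21.2° = 0.3616.
For rotational equilibrium, T × 4.54 × 0.3616 = 338.4, so T = 338.4 / 1.642 = 206 N.

T ≈ 206 N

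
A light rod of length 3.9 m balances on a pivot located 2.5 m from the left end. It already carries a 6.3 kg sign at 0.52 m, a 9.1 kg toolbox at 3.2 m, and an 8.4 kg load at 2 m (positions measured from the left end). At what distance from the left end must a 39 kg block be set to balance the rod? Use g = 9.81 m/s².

x ≈ 2.76 m from the left end

Take moments about the pivot (at 2.5 m from the left end).
Sign: 6.3 × 9.81 = 61.8 N down at 0.52 m → arm 1.98 m, τ = 61.8 × 1.98 = 122.4 N·m counterclockwise.
Toolbox: 9.1 × 9.81 = 89.27 N down at 3.2 m → arm 0.7 m, τ = 89.27 × 0.7 = 62.49 N·m clockwise.
Load: 8.4 × 9.81 = 82.4 N down at 2 m → arm 0.5 m, τ = 82.4 × 0.5 = 41.2 N·m counterclockwise.
Net moment of existing loads = 101.1 N·m counterclockwise.
The block weighs 39 × 9.81 = 382.6 N and must supply an equal clockwise moment, so its lever arm about the pivot is 101.1 / 382.6 = 0.264 m.
That puts it at 2.5 + 0.264 = 2.76 m from the left end.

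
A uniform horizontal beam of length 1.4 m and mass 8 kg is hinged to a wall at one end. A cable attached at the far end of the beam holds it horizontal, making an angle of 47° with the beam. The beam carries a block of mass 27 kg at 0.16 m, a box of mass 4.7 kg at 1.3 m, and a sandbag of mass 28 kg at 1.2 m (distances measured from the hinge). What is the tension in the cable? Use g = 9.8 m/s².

Take moments about the hinge.
Beam weight: 8 × 9.8 = 78.4 N down at 0.7 m → arm 0.7 m, τ = 78.4 × 0.7 = 54.88 N·m clockwise.
Block: 27 × 9.8 = 264.6 N down at 0.16 m → arm 0.16 m, τ = 264.6 × 0.16 = 42.34 N·m clockwise.
Box: 4.7 × 9.8 = 46.06 N down at 1.3 m → arm 1.3 m, τ = 46.06 × 1.3 = 59.88 N·m clockwise.
Sandbag: 28 × 9.8 = 274.4 N down at 1.2 m → arm 1.2 m, τ = 274.4 × 1.2 = 329.3 N·m clockwise.
Total clockwise load moment = 486.4 N·m.
The cable tension T acts at 1.4 m; only its component perpendicular to the beam, T sinθ, produces torque. sin 47° = 0.7314.
For rotational equilibrium, T × 1.4 × 0.7314 = 486.4, so T = 486.4 / 1.024 = 475 N.

T ≈ 475 N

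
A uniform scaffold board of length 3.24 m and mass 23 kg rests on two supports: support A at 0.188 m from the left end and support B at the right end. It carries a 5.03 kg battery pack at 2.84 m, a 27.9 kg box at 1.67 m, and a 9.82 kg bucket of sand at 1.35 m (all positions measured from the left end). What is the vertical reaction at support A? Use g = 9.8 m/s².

Taking torques about support B:
Beam weight: 23 × 9.8 = 225.4 N down at 1.62 m → arm 1.62 m, τ = 225.4 × 1.62 = 365.1 N·m counterclockwise.
Battery pack: 5.03 × 9.8 = 49.29 N down at 2.84 m → arm 0.4 m, τ = 49.29 × 0.4 = 19.72 N·m counterclockwise.
Box: 27.9 × 9.8 = 273.4 N down at 1.67 m → arm 1.57 m, τ = 273.4 × 1.57 = 429.2 N·m counterclockwise.
Bucket of sand: 9.82 × 9.8 = 96.24 N down at 1.35 m → arm 1.89 m, τ = 96.24 × 1.89 = 181.9 N·m counterclockwise.
Net load moment about support B = 995.9 N·m counterclockwise.
Reaction R at support A is upward at 0.188 m, arm 3.052 m → moment R × 3.052 clockwise.
Balancing moments: R × 3.052 = 995.9, giving R = 326 N.

R_A ≈ 326 N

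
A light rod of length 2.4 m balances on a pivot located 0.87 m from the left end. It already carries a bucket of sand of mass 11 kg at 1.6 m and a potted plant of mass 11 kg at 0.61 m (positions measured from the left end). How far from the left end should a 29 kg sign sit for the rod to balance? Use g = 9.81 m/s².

x ≈ 0.692 m from the left end

Sum moments about the pivot (at 0.87 m from the left end) (the support reaction has zero arm there).
Bucket of sand: 11 × 9.81 = 107.9 N down at 1.6 m → arm 0.73 m, τ = 107.9 × 0.73 = 78.77 N·m clockwise.
Potted plant: 11 × 9.81 = 107.9 N down at 0.61 m → arm 0.26 m, τ = 107.9 × 0.26 = 28.05 N·m counterclockwise.
Net moment of existing loads = 50.72 N·m clockwise.
The sign weighs 29 × 9.81 = 284.5 N and must supply an equal counterclockwise moment, so its lever arm about the pivot is 50.72 / 284.5 = 0.178 m.
That puts it at 0.87 − 0.178 = 0.692 m from the left end.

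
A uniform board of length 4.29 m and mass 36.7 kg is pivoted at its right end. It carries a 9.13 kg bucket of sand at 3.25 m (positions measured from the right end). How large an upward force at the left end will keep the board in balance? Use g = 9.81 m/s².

F ≈ 248 N

Take moments about the right end.
Beam weight: 36.7 × 9.81 = 360 N down at 2.145 m → arm 2.145 m, τ = 360 × 2.145 = 772.2 N·m counterclockwise.
Bucket of sand: 9.13 × 9.81 = 89.57 N down at 3.25 m → arm 3.25 m, τ = 89.57 × 3.25 = 291.1 N·m counterclockwise.
Net moment of the loads = 1063 N·m counterclockwise.
The upward force F acts at the left end, arm 4.29 m, giving F × 4.29 clockwise.
Στ = 0 ⇒ F × 4.29 = 1063 ⇒ F = 1063 / 4.29 = 248 N.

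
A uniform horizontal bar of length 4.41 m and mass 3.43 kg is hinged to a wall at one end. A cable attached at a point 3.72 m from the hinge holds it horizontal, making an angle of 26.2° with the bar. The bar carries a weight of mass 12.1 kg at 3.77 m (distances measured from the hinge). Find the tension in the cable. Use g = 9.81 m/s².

Sum moments about the hinge (the unknown hinge reaction has zero arm there).
Beam weight: 3.43 × 9.81 = 33.65 N down at 2.205 m → arm 2.205 m, τ = 33.65 × 2.205 = 74.2 N·m clockwise.
Weight: 12.1 × 9.81 = 118.7 N down at 3.77 m → arm 3.77 m, τ = 118.7 × 3.77 = 447.5 N·m clockwise.
Total clockwise load moment = 521.7 N·m.
The cable tension T acts at 3.72 m; only its component perpendicular to the bar, T sinθ, produces torque. sin 26.2° = 0.4415.
Balancing moments: T × 3.72 × 0.4415 = 521.7, giving T = 521.7 / 1.642 = 318 N.

T ≈ 318 N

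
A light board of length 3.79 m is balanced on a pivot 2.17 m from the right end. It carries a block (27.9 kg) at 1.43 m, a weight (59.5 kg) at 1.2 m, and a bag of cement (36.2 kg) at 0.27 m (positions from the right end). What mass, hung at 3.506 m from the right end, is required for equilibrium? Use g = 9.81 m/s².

m ≈ 110 kg

Take moments about the pivot (at 2.17 m from the right end).
Block: 27.9 × 9.81 = 273.7 N down at 1.43 m → arm 0.74 m, τ = 273.7 × 0.74 = 202.5 N·m clockwise.
Weight: 59.5 × 9.81 = 583.7 N down at 1.2 m → arm 0.97 m, τ = 583.7 × 0.97 = 566.2 N·m clockwise.
Bag of cement: 36.2 × 9.81 = 355.1 N down at 0.27 m → arm 1.9 m, τ = 355.1 × 1.9 = 674.7 N·m clockwise.
Net moment of known loads = 1443 N·m clockwise.
An unknown mass m at 3.506 m has arm 1.336 m; its moment is m·g·1.336 counterclockwise.
Στ = 0 ⇒ m × 9.81 × 1.336 = 1443 ⇒ m = 1443 / (9.81 × 1.336) = 110 kg.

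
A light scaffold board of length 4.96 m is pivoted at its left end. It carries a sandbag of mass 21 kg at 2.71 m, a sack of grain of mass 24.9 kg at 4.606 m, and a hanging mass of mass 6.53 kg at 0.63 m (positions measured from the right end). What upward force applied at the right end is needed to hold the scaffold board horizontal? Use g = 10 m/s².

Sum moments about the left end (the unknown pivot reaction has zero arm there).
Sandbag: 21 × 10 = 210 N down at 2.71 m → arm 2.25 m, τ = 210 × 2.25 = 472.5 N·m clockwise.
Sack of grain: 24.9 × 10 = 249 N down at 4.606 m → arm 0.354 m, τ = 249 × 0.354 = 88.15 N·m clockwise.
Hanging mass: 6.53 × 10 = 65.3 N down at 0.63 m → arm 4.33 m, τ = 65.3 × 4.33 = 282.7 N·m clockwise.
Net moment of the loads = 843.3 N·m clockwise.
The upward force F acts at the right end, arm 4.96 m, giving F × 4.96 counterclockwise.
Balancing moments: F × 4.96 = 843.3, giving F = 843.3 / 4.96 = 170 N.

F ≈ 170 N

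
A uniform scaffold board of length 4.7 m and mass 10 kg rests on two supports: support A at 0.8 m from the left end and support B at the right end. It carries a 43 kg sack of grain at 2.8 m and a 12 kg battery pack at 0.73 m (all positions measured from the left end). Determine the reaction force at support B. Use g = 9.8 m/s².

R_B ≈ 253 N

About support A:
Beam weight: 10 × 9.8 = 98 N down at 2.35 m → arm 1.55 m, τ = 98 × 1.55 = 151.9 N·m clockwise.
Sack of grain: 43 × 9.8 = 421.4 N down at 2.8 m → arm 2 m, τ = 421.4 × 2 = 842.8 N·m clockwise.
Battery pack: 12 × 9.8 = 117.6 N down at 0.73 m → arm 0.07 m, τ = 117.6 × 0.07 = 8.232 N·m counterclockwise.
Net load moment about support A = 986.5 N·m clockwise.
Reaction R at support B is upward at 4.7 m, arm 3.9 m → moment R × 3.9 counterclockwise.
For rotational equilibrium, R × 3.9 = 986.5, so R = 253 N.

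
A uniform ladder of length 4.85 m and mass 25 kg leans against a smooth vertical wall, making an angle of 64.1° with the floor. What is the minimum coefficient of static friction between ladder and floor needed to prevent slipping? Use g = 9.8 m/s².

Taking torques about the foot of the ladder:
Ladder weight 25×9.8 = 245 N acts at 2.425 m along the ladder; its horizontal arm is 2.425·cos64.1° = 1.059 m → τ = 259.5 N·m clockwise.
Wall normal N acts horizontally at the top; its moment arm is the height L sinθ = 4.85·sin64.1° = 4.363 m, counterclockwise.
Στ = 0 ⇒ N × 4.363 = 259.5 ⇒ N = 59.48 N.
ΣFx = 0 ⇒ f = N_wall = 59.48 N. ΣFy = 0 ⇒ N_floor = 245 N.
μ_min = f / N_floor = 59.48 / 245 = 0.243.

μ_min ≈ 0.243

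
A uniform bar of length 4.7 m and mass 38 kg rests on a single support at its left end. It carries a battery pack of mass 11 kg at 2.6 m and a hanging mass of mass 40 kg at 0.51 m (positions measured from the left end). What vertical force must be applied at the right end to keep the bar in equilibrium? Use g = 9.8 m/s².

F ≈ 288 N

About the left end:
Beam weight: 38 × 9.8 = 372.4 N down at 2.35 m → arm 2.35 m, τ = 372.4 × 2.35 = 875.1 N·m clockwise.
Battery pack: 11 × 9.8 = 107.8 N down at 2.6 m → arm 2.6 m, τ = 107.8 × 2.6 = 280.3 N·m clockwise.
Hanging mass: 40 × 9.8 = 392 N down at 0.51 m → arm 0.51 m, τ = 392 × 0.51 = 199.9 N·m clockwise.
Net moment of the loads = 1355 N·m clockwise.
The upward force F acts at the right end, arm 4.7 m, giving F × 4.7 counterclockwise.
For rotational equilibrium, F × 4.7 = 1355, so F = 1355 / 4.7 = 288 N.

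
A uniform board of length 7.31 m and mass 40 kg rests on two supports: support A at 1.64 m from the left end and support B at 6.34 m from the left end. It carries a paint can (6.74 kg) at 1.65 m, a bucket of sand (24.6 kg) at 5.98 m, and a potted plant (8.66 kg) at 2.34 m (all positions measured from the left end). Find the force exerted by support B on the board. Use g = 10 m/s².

R_B ≈ 412 N

About support A:
Beam weight: 40 × 10 = 400 N down at 3.655 m → arm 2.015 m, τ = 400 × 2.015 = 806 N·m clockwise.
Paint can: 6.74 × 10 = 67.4 N down at 1.65 m → arm 0.01 m, τ = 67.4 × 0.01 = 0.674 N·m clockwise.
Bucket of sand: 24.6 × 10 = 246 N down at 5.98 m → arm 4.34 m, τ = 246 × 4.34 = 1068 N·m clockwise.
Potted plant: 8.66 × 10 = 86.6 N down at 2.34 m → arm 0.7 m, τ = 86.6 × 0.7 = 60.62 N·m clockwise.
Net load moment about support A = 1935 N·m clockwise.
Reaction R at support B is upward at 6.34 m, arm 4.7 m → moment R × 4.7 counterclockwise.
Στ = 0 ⇒ R × 4.7 = 1935 ⇒ R = 412 N.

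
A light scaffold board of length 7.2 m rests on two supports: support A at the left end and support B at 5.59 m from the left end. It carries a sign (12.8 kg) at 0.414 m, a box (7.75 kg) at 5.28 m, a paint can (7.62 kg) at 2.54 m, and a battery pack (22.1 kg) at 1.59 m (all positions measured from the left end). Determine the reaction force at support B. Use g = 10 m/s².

R_B ≈ 180 N

Sum moments about support A (its reaction then has zero moment arm).
Sign: 12.8 × 10 = 128 N down at 0.414 m → arm 0.414 m, τ = 128 × 0.414 = 52.99 N·m clockwise.
Box: 7.75 × 10 = 77.5 N down at 5.28 m → arm 5.28 m, τ = 77.5 × 5.28 = 409.2 N·m clockwise.
Paint can: 7.62 × 10 = 76.2 N down at 2.54 m → arm 2.54 m, τ = 76.2 × 2.54 = 193.5 N·m clockwise.
Battery pack: 22.1 × 10 = 221 N down at 1.59 m → arm 1.59 m, τ = 221 × 1.59 = 351.4 N·m clockwise.
Net load moment about support A = 1007 N·m clockwise.
Reaction R at support B is upward at 5.59 m, arm 5.59 m → moment R × 5.59 counterclockwise.
Στ = 0 ⇒ R × 5.59 = 1007 ⇒ R = 180 N.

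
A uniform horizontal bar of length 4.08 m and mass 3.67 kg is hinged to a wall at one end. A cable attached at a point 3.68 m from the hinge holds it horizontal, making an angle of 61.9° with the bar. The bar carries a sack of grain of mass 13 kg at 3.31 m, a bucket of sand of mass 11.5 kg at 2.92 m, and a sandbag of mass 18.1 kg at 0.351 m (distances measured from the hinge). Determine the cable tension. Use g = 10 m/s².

T ≈ 279 N

Choose the hinge as the axis so the unknown hinge reaction has zero arm there.
Beam weight: 3.67 × 10 = 36.7 N down at 2.04 m → arm 2.04 m, τ = 36.7 × 2.04 = 74.87 N·m clockwise.
Sack of grain: 13 × 10 = 130 N down at 3.31 m → arm 3.31 m, τ = 130 × 3.31 = 430.3 N·m clockwise.
Bucket of sand: 11.5 × 10 = 115 N down at 2.92 m → arm 2.92 m, τ = 115 × 2.92 = 335.8 N·m clockwise.
Sandbag: 18.1 × 10 = 181 N down at 0.351 m → arm 0.351 m, τ = 181 × 0.351 = 63.53 N·m clockwise.
Total clockwise load moment = 904.5 N·m.
The cable tension T acts at 3.68 m; only its component perpendicular to the bar, T sinθ, produces torque. sin 61.9° = 0.8821.
Στ = 0 ⇒ T × 3.68 × 0.8821 = 904.5 ⇒ T = 904.5 / 3.246 = 279 N.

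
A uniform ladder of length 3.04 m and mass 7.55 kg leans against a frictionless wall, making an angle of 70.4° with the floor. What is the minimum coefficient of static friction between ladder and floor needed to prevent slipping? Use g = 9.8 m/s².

μ_min ≈ 0.178

Choose the foot of the ladder as the axis so the floor normal and friction both act there and drop out.
Ladder weight 7.55×9.8 = 73.99 N acts at 1.52 m along the ladder; its horizontal arm is 1.52·cos70.4° = 0.5099 m → τ = 37.73 N·m clockwise.
Wall normal N acts horizontally at the top; its moment arm is the height L sinθ = 3.04·sin70.4° = 2.864 m, counterclockwise.
For rotational equilibrium, N × 2.864 = 37.73, so N = 13.17 N.
ΣFx = 0 ⇒ f = N_wall = 13.17 N. ΣFy = 0 ⇒ N_floor = 73.99 N.
μ_min = f / N_floor = 13.17 / 73.99 = 0.178.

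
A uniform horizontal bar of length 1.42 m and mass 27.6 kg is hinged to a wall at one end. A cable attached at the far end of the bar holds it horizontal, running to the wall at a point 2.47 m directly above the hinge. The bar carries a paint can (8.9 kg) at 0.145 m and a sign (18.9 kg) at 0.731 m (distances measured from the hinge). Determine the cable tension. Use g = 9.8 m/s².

T ≈ 276 N

About the hinge:
Beam weight: 27.6 × 9.8 = 270.5 N down at 0.71 m → arm 0.71 m, τ = 270.5 × 0.71 = 192.1 N·m clockwise.
Paint can: 8.9 × 9.8 = 87.22 N down at 0.145 m → arm 0.145 m, τ = 87.22 × 0.145 = 12.65 N·m clockwise.
Sign: 18.9 × 9.8 = 185.2 N down at 0.731 m → arm 0.731 m, τ = 185.2 × 0.731 = 135.4 N·m clockwise.
Total clockwise load moment = 340.1 N·m.
The cable tension T acts at 1.42 m; only its component perpendicular to the bar, T sinθ, produces torque. sinθ = h/√(h²+d²) = 2.47/√(2.47²+1.42²) = 0.8669.
For rotational equilibrium, T × 1.42 × 0.8669 = 340.1, so T = 340.1 / 1.231 = 276 N.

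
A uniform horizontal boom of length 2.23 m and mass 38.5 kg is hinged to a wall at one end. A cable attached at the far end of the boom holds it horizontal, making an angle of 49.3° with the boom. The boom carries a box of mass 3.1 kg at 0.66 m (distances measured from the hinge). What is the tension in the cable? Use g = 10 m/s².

T ≈ 266 N

Take moments about the hinge.
Beam weight: 38.5 × 10 = 385 N down at 1.115 m → arm 1.115 m, τ = 385 × 1.115 = 429.3 N·m clockwise.
Box: 3.1 × 10 = 31 N down at 0.66 m → arm 0.66 m, τ = 31 × 0.66 = 20.46 N·m clockwise.
Total clockwise load moment = 449.8 N·m.
The cable tension T acts at 2.23 m; only its component perpendicular to the boom, T sinθ, produces torque. sin 49.3° = 0.7581.
Balancing moments: T × 2.23 × 0.7581 = 449.8, giving T = 449.8 / 1.691 = 266 N.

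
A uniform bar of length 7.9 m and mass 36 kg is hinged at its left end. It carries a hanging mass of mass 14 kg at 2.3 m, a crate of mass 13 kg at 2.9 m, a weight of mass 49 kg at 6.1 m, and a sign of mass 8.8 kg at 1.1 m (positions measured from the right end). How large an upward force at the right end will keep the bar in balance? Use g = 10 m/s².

Sum moments about the left end (the unknown pivot reaction has zero arm there).
Beam weight: 36 × 10 = 360 N down at 3.95 m → arm 3.95 m, τ = 360 × 3.95 = 1422 N·m clockwise.
Hanging mass: 14 × 10 = 140 N down at 2.3 m → arm 5.6 m, τ = 140 × 5.6 = 784 N·m clockwise.
Crate: 13 × 10 = 130 N down at 2.9 m → arm 5 m, τ = 130 × 5 = 650 N·m clockwise.
Weight: 49 × 10 = 490 N down at 6.1 m → arm 1.8 m, τ = 490 × 1.8 = 882 N·m clockwise.
Sign: 8.8 × 10 = 88 N down at 1.1 m → arm 6.8 m, τ = 88 × 6.8 = 598.4 N·m clockwise.
Net moment of the loads = 4336 N·m clockwise.
The upward force F acts at the right end, arm 7.9 m, giving F × 7.9 counterclockwise.
Balancing moments: F × 7.9 = 4336, giving F = 4336 / 7.9 = 549 N.

F ≈ 549 N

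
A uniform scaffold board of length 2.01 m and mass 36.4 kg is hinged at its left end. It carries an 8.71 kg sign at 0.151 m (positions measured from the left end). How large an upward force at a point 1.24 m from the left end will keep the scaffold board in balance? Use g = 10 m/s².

About the left end:
Beam weight: 36.4 × 10 = 364 N down at 1.005 m → arm 1.005 m, τ = 364 × 1.005 = 365.8 N·m clockwise.
Sign: 8.71 × 10 = 87.1 N down at 0.151 m → arm 0.151 m, τ = 87.1 × 0.151 = 13.15 N·m clockwise.
Net moment of the loads = 378.9 N·m clockwise.
The upward force F acts at a point 1.24 m from the left end, arm 1.24 m, giving F × 1.24 counterclockwise.
Setting net torque to zero: F × 1.24 = 378.9 → F = 378.9 / 1.24 = 306 N.

F ≈ 306 N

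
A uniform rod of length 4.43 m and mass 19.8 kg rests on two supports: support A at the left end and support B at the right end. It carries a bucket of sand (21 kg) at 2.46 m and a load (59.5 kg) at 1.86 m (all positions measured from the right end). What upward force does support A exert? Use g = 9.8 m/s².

R_A ≈ 456 N

Choose support B as the axis so its reaction then has zero moment arm.
Beam weight: 19.8 × 9.8 = 194 N down at 2.215 m → arm 2.215 m, τ = 194 × 2.215 = 429.7 N·m counterclockwise.
Bucket of sand: 21 × 9.8 = 205.8 N down at 2.46 m → arm 2.46 m, τ = 205.8 × 2.46 = 506.3 N·m counterclockwise.
Load: 59.5 × 9.8 = 583.1 N down at 1.86 m → arm 1.86 m, τ = 583.1 × 1.86 = 1085 N·m counterclockwise.
Net load moment about support B = 2021 N·m counterclockwise.
Reaction R at support A is upward at 4.43 m, arm 4.43 m → moment R × 4.43 clockwise.
Στ = 0 ⇒ R × 4.43 = 2021 ⇒ R = 456 N.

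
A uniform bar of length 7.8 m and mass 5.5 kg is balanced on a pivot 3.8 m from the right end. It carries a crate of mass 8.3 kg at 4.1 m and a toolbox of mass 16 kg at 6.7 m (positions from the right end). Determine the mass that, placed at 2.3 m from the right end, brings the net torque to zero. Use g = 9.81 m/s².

Taking torques about the pivot (at 3.8 m from the right end):
Beam weight: 5.5 × 9.81 = 53.96 N down at 3.9 m → arm 0.1 m, τ = 53.96 × 0.1 = 5.396 N·m counterclockwise.
Crate: 8.3 × 9.81 = 81.42 N down at 4.1 m → arm 0.3 m, τ = 81.42 × 0.3 = 24.43 N·m counterclockwise.
Toolbox: 16 × 9.81 = 157 N down at 6.7 m → arm 2.9 m, τ = 157 × 2.9 = 455.3 N·m counterclockwise.
Net moment of known loads = 485.1 N·m counterclockwise.
An unknown mass m at 2.3 m has arm 1.5 m; its moment is m·g·1.5 clockwise.
Setting net torque to zero: m × 9.81 × 1.5 = 485.1 → m = 485.1 / (9.81 × 1.5) = 33 kg.

m ≈ 33 kg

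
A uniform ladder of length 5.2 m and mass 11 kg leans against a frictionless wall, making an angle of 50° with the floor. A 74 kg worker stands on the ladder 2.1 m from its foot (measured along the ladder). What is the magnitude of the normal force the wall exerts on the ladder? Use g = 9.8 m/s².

N_wall ≈ 291 N

Choose the foot of the ladder as the axis so the floor normal and friction both act there and drop out.
Ladder weight 11×9.8 = 107.8 N acts at 2.6 m along the ladder; its horizontal arm is 2.6·cos50° = 1.671 m → τ = 180.1 N·m clockwise.
Worker: 74×9.8 = 725.2 N at 2.1 m → arm 1.35 m → τ = 979 N·m clockwise.
Wall normal N acts horizontally at the top; its moment arm is the height L sinθ = 5.2·sin50° = 3.983 m, counterclockwise.
For rotational equilibrium, N × 3.983 = 1159, so N = 291 N.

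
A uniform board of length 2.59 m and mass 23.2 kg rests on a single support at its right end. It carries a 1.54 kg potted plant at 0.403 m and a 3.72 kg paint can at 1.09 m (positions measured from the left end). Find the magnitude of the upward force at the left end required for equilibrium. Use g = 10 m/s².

Sum moments about the right end (the unknown pivot reaction has zero arm there).
Beam weight: 23.2 × 10 = 232 N down at 1.295 m → arm 1.295 m, τ = 232 × 1.295 = 300.4 N·m counterclockwise.
Potted plant: 1.54 × 10 = 15.4 N down at 0.403 m → arm 2.187 m, τ = 15.4 × 2.187 = 33.68 N·m counterclockwise.
Paint can: 3.72 × 10 = 37.2 N down at 1.09 m → arm 1.5 m, τ = 37.2 × 1.5 = 55.8 N·m counterclockwise.
Net moment of the loads = 389.9 N·m counterclockwise.
The upward force F acts at the left end, arm 2.59 m, giving F × 2.59 clockwise.
Balancing moments: F × 2.59 = 389.9, giving F = 389.9 / 2.59 = 151 N.

F ≈ 151 N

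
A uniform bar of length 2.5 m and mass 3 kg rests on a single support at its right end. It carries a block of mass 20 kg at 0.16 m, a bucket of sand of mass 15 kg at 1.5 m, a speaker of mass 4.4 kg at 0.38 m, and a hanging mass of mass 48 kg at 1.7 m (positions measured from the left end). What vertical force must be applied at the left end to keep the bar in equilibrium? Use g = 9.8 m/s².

F ≈ 444 N

Take moments about the right end.
Beam weight: 3 × 9.8 = 29.4 N down at 1.25 m → arm 1.25 m, τ = 29.4 × 1.25 = 36.75 N·m counterclockwise.
Block: 20 × 9.8 = 196 N down at 0.16 m → arm 2.34 m, τ = 196 × 2.34 = 458.6 N·m counterclockwise.
Bucket of sand: 15 × 9.8 = 147 N down at 1.5 m → arm 1 m, τ = 147 × 1 = 147 N·m counterclockwise.
Speaker: 4.4 × 9.8 = 43.12 N down at 0.38 m → arm 2.12 m, τ = 43.12 × 2.12 = 91.41 N·m counterclockwise.
Hanging mass: 48 × 9.8 = 470.4 N down at 1.7 m → arm 0.8 m, τ = 470.4 × 0.8 = 376.3 N·m counterclockwise.
Net moment of the loads = 1110 N·m counterclockwise.
The upward force F acts at the left end, arm 2.5 m, giving F × 2.5 clockwise.
Balancing moments: F × 2.5 = 1110, giving F = 1110 / 2.5 = 444 N.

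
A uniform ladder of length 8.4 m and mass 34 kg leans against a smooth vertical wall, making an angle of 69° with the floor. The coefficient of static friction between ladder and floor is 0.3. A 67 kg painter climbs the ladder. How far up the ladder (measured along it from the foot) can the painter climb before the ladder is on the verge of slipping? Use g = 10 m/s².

d ≈ 7.76 m

About the foot of the ladder:
Ladder weight 34×10 = 340 N acts at 4.2 m along the ladder; its horizontal arm is 4.2·cos69° = 1.505 m → τ = 511.7 N·m clockwise.
Painter weight 67×10 = 670 N at distance d → arm d·cos69° → τ = 670·d·0.3584 clockwise.
Wall normal N at the top has arm L sinθ = 7.842 m counterclockwise, so Στ = 0 gives N·7.842 = 511.7 + 240.1·d.
ΣFy = 0 ⇒ N_floor = 1010 N, so the maximum friction is μ_s·N_floor = 0.3×1010 = 303 N. ΣFx = 0 ⇒ N_wall = f, so at the slipping point N = 303 N.
Substituting: 303×7.842 = 511.7 + 240.1·d ⇒ d = (2376 − 511.7) / 240.1 = 7.76 m.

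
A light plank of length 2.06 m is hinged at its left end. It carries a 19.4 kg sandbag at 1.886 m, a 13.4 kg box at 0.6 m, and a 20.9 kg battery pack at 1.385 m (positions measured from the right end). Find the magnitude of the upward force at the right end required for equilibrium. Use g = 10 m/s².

F ≈ 180 N

Sum moments about the left end (the unknown pivot reaction has zero arm there).
Sandbag: 19.4 × 10 = 194 N down at 1.886 m → arm 0.174 m, τ = 194 × 0.174 = 33.76 N·m clockwise.
Box: 13.4 × 10 = 134 N down at 0.6 m → arm 1.46 m, τ = 134 × 1.46 = 195.6 N·m clockwise.
Battery pack: 20.9 × 10 = 209 N down at 1.385 m → arm 0.675 m, τ = 209 × 0.675 = 141.1 N·m clockwise.
Net moment of the loads = 370.5 N·m clockwise.
The upward force F acts at the right end, arm 2.06 m, giving F × 2.06 counterclockwise.
Balancing moments: F × 2.06 = 370.5, giving F = 370.5 / 2.06 = 180 N.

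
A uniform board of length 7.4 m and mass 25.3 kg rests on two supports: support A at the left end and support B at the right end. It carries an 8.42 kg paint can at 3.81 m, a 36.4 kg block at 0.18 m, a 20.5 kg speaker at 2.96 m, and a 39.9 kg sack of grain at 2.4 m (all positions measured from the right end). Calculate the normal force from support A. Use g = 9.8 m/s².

R_A ≈ 382 N

Sum moments about support B (its reaction then has zero moment arm).
Beam weight: 25.3 × 9.8 = 247.9 N down at 3.7 m → arm 3.7 m, τ = 247.9 × 3.7 = 917.2 N·m counterclockwise.
Paint can: 8.42 × 9.8 = 82.52 N down at 3.81 m → arm 3.81 m, τ = 82.52 × 3.81 = 314.4 N·m counterclockwise.
Block: 36.4 × 9.8 = 356.7 N down at 0.18 m → arm 0.18 m, τ = 356.7 × 0.18 = 64.21 N·m counterclockwise.
Speaker: 20.5 × 9.8 = 200.9 N down at 2.96 m → arm 2.96 m, τ = 200.9 × 2.96 = 594.7 N·m counterclockwise.
Sack of grain: 39.9 × 9.8 = 391 N down at 2.4 m → arm 2.4 m, τ = 391 × 2.4 = 938.4 N·m counterclockwise.
Net load moment about support B = 2829 N·m counterclockwise.
Reaction R at support A is upward at 7.4 m, arm 7.4 m → moment R × 7.4 clockwise.
Balancing moments: R × 7.4 = 2829, giving R = 382 N.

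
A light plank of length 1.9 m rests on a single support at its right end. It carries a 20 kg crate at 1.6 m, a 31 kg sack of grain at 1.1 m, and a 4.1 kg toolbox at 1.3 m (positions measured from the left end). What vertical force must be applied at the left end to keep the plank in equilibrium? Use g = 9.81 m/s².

Choose the right end as the axis so the unknown pivot reaction has zero arm there.
Crate: 20 × 9.81 = 196.2 N down at 1.6 m → arm 0.3 m, τ = 196.2 × 0.3 = 58.86 N·m counterclockwise.
Sack of grain: 31 × 9.81 = 304.1 N down at 1.1 m → arm 0.8 m, τ = 304.1 × 0.8 = 243.3 N·m counterclockwise.
Toolbox: 4.1 × 9.81 = 40.22 N down at 1.3 m → arm 0.6 m, τ = 40.22 × 0.6 = 24.13 N·m counterclockwise.
Net moment of the loads = 326.3 N·m counterclockwise.
The upward force F acts at the left end, arm 1.9 m, giving F × 1.9 clockwise.
Στ = 0 ⇒ F × 1.9 = 326.3 ⇒ F = 326.3 / 1.9 = 172 N.

F ≈ 172 N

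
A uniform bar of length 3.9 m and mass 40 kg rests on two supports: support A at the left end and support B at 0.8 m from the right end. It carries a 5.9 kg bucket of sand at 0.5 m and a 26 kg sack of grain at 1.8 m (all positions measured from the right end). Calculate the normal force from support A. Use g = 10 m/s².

R_A ≈ 227 N

Taking torques about support B:
Beam weight: 40 × 10 = 400 N down at 1.95 m → arm 1.15 m, τ = 400 × 1.15 = 460 N·m counterclockwise.
Bucket of sand: 5.9 × 10 = 59 N down at 0.5 m → arm 0.3 m, τ = 59 × 0.3 = 17.7 N·m clockwise.
Sack of grain: 26 × 10 = 260 N down at 1.8 m → arm 1 m, τ = 260 × 1 = 260 N·m counterclockwise.
Net load moment about support B = 702.3 N·m counterclockwise.
Reaction R at support A is upward at 3.9 m, arm 3.1 m → moment R × 3.1 clockwise.
Setting net torque to zero: R × 3.1 = 702.3 → R = 227 N.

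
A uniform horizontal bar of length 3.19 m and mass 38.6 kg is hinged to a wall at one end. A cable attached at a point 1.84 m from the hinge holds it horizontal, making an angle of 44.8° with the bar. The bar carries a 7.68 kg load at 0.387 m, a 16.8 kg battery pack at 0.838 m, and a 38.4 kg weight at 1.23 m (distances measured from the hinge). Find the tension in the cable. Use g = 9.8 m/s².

T ≈ 951 N

Taking torques about the hinge:
Beam weight: 38.6 × 9.8 = 378.3 N down at 1.595 m → arm 1.595 m, τ = 378.3 × 1.595 = 603.4 N·m clockwise.
Load: 7.68 × 9.8 = 75.26 N down at 0.387 m → arm 0.387 m, τ = 75.26 × 0.387 = 29.13 N·m clockwise.
Battery pack: 16.8 × 9.8 = 164.6 N down at 0.838 m → arm 0.838 m, τ = 164.6 × 0.838 = 137.9 N·m clockwise.
Weight: 38.4 × 9.8 = 376.3 N down at 1.23 m → arm 1.23 m, τ = 376.3 × 1.23 = 462.8 N·m clockwise.
Total clockwise load moment = 1233 N·m.
The cable tension T acts at 1.84 m; only its component perpendicular to the bar, T sinθ, produces torque. sin 44.8° = 0.7046.
Στ = 0 ⇒ T × 1.84 × 0.7046 = 1233 ⇒ T = 1233 / 1.296 = 951 N.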